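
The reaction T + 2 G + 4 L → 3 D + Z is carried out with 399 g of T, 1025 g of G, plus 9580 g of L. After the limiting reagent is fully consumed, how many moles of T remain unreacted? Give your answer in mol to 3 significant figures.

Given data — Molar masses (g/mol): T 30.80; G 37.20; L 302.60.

5.04 mol

n(T) = 399.0 / 30.80 = 12.95 mol
n(G) = 1025 / 37.20 = 27.55 mol
n(L) = 9580 / 302.60 = 31.66 mol
n/ν for T = 12.95/1 = 12.95
n/ν for G = 27.55/2 = 13.78
n/ν for L = 31.66/4 = 7.915
Smallest n/ν is L → limiting reagent.
T consumed = (1/4) × 31.66 = 7.915 mol
T remaining = 12.95 − 7.915 = 5.035 mol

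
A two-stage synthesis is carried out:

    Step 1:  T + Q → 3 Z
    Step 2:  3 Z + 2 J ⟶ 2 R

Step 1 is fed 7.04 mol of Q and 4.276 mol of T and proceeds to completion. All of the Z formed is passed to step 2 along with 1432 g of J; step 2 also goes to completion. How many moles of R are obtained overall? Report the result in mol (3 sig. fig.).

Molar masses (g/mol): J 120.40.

Step 1:
n(Q) = 7.040 mol
n(T) = 4.276 mol
n/ν for Q = 7.040/1 = 7.040
n/ν for T = 4.276/1 = 4.276
Smallest n/ν is T → limiting reagent.
n(Z) produced = (3/1) × 4.276 = 12.83 mol
Step 2:
n(Z) available = 12.83 mol
n(J) = 1432 / 120.40 = 11.89 mol
n/ν for Z = 12.83/3 = 4.277
n/ν for J = 11.89/2 = 5.945
Smallest n/ν is Z → limiting reagent.
n(R) = (2/3) × 12.83 = 8.553 mol

8.55 mol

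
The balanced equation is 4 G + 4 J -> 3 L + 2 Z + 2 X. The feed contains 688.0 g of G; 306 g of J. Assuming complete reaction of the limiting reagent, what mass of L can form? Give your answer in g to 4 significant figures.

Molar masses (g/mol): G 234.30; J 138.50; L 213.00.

352.9 g

n(G) = 688.0 / 234.30 = 2.936 mol
n(J) = 306.0 / 138.50 = 2.209 mol
n/ν for G = 2.936/4 = 0.7340
n/ν for J = 2.209/4 = 0.5523
Smallest n/ν is J → limiting reagent.
n(L) = (3/4) × 2.209 = 1.657 mol
mass = 1.657 × 213.00 = 352.9 g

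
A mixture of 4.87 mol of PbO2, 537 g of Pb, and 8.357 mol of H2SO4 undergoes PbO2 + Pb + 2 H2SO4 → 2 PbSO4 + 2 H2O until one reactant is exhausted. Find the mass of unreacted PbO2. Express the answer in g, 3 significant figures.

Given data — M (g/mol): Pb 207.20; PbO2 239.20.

545 g

n(PbO2) = 4.870 mol
n(Pb) = 537.0 / 207.20 = 2.592 mol
n(H2SO4) = 8.357 mol
n/ν → PbO2: 4.870, Pb: 2.592, H2SO4: 4.179; Pb is limiting.
PbO2 consumed = (1/1) × 2.592 = 2.592 mol
PbO2 remaining = 4.870 − 2.592 = 2.278 mol
mass = 2.278 × 239.20 = 544.9 g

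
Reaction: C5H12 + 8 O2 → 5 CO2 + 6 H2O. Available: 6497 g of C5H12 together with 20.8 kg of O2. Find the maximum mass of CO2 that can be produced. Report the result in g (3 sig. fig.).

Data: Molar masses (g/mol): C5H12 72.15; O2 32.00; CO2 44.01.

17900 g

n(C5H12) = 6497 / 72.15 = 90.05 mol
n(O2) = 20.80×1000 / 32.00 = 650.0 mol
n/ν → C5H12: 90.05, O2: 81.25; O2 is limiting.
n(CO2) = (5/8) × 650.0 = 406.3 mol
mass = 406.3 × 44.01 = 17880 g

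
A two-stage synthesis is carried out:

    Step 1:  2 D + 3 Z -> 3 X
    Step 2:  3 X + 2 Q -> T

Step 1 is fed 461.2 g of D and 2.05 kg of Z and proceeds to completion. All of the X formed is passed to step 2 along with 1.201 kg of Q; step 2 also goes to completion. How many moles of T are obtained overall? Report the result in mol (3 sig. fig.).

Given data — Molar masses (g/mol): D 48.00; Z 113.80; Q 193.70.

Step 1:
n(D) = 461.2 / 48.00 = 9.608 mol
n(Z) = 2.050×1000 / 113.80 = 18.01 mol
n/ν for D = 9.608/2 = 4.804
n/ν for Z = 18.01/3 = 6.003
Smallest n/ν is D → limiting reagent.
n(X) produced = (3/2) × 9.608 = 14.41 mol
Step 2:
n(X) available = 14.41 mol
n(Q) = 1.201×1000 / 193.70 = 6.200 mol
n/ν for X = 14.41/3 = 4.803
n/ν for Q = 6.200/2 = 3.100
Smallest n/ν is Q → limiting reagent.
n(T) = (1/2) × 6.200 = 3.100 mol

3.10 mol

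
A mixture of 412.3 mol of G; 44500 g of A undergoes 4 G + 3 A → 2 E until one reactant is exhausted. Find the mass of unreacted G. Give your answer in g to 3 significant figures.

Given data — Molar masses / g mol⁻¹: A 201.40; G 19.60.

2310 g

n(G) = 412.3 mol
n(A) = 44500 / 201.40 = 221.0 mol
n/ν for G = 412.3/4 = 103.1
n/ν for A = 221.0/3 = 73.67
Smallest n/ν is A → limiting reagent.
G consumed = (4/3) × 221.0 = 294.7 mol
G remaining = 412.3 − 294.7 = 117.6 mol
mass = 117.6 × 19.60 = 2305 g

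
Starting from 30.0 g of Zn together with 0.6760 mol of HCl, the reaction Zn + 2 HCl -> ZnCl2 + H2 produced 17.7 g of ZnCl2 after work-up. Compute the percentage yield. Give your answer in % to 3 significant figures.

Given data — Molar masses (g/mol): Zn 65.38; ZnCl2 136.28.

38.4 %

n(Zn) = 30.00 / 65.38 = 0.4589 mol
n(HCl) = 0.6760 mol
n/ν for Zn = 0.4589/1 = 0.4589
n/ν for HCl = 0.6760/2 = 0.3380
Smallest n/ν is HCl → limiting reagent.
theoretical n(ZnCl2) = (1/2) × 0.6760 = 0.3380 mol → 46.06 g
% yield = 17.7 / 46.06 × 100 = 38.43 %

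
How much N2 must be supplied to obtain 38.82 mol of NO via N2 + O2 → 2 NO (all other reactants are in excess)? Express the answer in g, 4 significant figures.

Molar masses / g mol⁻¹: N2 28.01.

543.7 g

n(NO) = 38.82 mol
n(N2) = (1/2) × 38.82 = 19.41 mol
mass = 19.41 × 28.01 = 543.7 g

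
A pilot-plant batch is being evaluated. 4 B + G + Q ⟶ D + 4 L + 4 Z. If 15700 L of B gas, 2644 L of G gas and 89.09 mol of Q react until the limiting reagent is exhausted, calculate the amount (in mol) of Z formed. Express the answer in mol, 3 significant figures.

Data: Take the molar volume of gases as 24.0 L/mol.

356 mol

n(B) = 15700 / 24.0 = 654.2 mol
n(G) = 2644 / 24.0 = 110.2 mol
n(Q) = 89.09 mol
n/ν for B = 654.2/4 = 163.6
n/ν for G = 110.2/1 = 110.2
n/ν for Q = 89.09/1 = 89.09
Smallest n/ν is Q → limiting reagent.
n(Z) = (4/1) × 89.09 = 356.4 mol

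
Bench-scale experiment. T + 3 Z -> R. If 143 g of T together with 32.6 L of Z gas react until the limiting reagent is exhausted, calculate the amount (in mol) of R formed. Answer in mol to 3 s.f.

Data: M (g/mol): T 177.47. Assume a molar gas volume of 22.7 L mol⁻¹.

n(T) = 143.0 / 177.47 = 0.8058 mol
n(Z) = 32.60 / 22.7 = 1.436 mol
n/ν for T = 0.8058/1 = 0.8058
n/ν for Z = 1.436/3 = 0.4787
Smallest n/ν is Z → limiting reagent.
n(R) = (1/3) × 1.436 = 0.4787 mol

0.479 mol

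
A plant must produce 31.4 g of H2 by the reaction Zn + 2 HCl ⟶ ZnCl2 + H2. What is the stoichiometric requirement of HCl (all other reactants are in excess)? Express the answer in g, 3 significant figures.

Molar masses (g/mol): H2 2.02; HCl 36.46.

n(H2) = 31.4 / 2.02 = 15.54 mol
n(HCl) = (2/1) × 15.54 = 31.08 mol
mass = 31.08 × 36.46 = 1133 g

1130 g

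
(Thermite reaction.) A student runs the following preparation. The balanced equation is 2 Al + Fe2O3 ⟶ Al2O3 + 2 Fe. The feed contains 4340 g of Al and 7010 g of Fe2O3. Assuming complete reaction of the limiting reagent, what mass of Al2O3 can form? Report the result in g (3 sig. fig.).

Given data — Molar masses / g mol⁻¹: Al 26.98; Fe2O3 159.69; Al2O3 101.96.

n(Al) = 4340 / 26.98 = 160.9 mol
n(Fe2O3) = 7010 / 159.69 = 43.90 mol
n/ν → Al: 80.45, Fe2O3: 43.90; Fe2O3 is limiting.
n(Al2O3) = (1/1) × 43.90 = 43.90 mol
mass = 43.90 × 101.96 = 4476 g

4480 g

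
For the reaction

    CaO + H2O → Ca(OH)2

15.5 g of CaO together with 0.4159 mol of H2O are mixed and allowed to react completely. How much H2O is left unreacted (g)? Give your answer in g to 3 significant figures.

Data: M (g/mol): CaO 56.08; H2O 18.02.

n(CaO) = 15.50 / 56.08 = 0.2764 mol
n(H2O) = 0.4159 mol
n/ν for CaO = 0.2764/1 = 0.2764
n/ν for H2O = 0.4159/1 = 0.4159
Smallest n/ν is CaO → limiting reagent.
H2O consumed = (1/1) × 0.2764 = 0.2764 mol
H2O remaining = 0.4159 − 0.2764 = 0.1395 mol
mass = 0.1395 × 18.02 = 2.514 g

2.51 g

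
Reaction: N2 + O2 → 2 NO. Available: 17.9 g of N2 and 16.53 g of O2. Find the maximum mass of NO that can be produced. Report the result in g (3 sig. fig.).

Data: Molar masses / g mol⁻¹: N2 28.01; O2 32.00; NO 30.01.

n(N2) = 17.90 / 28.01 = 0.6391 mol
n(O2) = 16.53 / 32.00 = 0.5166 mol
n/ν for N2 = 0.6391/1 = 0.6391
n/ν for O2 = 0.5166/1 = 0.5166
Smallest n/ν is O2 → limiting reagent.
n(NO) = (2/1) × 0.5166 = 1.033 mol
mass = 1.033 × 30.01 = 31.00 g

31.0 g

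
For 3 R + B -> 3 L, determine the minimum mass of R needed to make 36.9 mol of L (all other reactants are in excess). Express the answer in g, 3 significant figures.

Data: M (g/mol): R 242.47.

n(L) = 36.90 mol
n(R) = (3/3) × 36.90 = 36.90 mol
mass = 36.90 × 242.47 = 8947 g

8950 g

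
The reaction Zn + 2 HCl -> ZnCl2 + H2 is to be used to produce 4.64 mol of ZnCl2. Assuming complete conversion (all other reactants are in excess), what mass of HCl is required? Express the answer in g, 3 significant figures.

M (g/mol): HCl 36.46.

338 g

n(ZnCl2) = 4.640 mol
n(HCl) = (2/1) × 4.640 = 9.280 mol
mass = 9.280 × 36.46 = 338.3 g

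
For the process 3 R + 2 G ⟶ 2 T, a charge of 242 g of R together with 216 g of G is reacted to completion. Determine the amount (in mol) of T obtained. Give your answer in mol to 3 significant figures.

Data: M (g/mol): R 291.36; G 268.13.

0.554 mol

n(R) = 242.0 / 291.36 = 0.8306 mol
n(G) = 216.0 / 268.13 = 0.8056 mol
n/ν for R = 0.8306/3 = 0.2769
n/ν for G = 0.8056/2 = 0.4028
Smallest n/ν is R → limiting reagent.
n(T) = (2/3) × 0.8306 = 0.5537 mol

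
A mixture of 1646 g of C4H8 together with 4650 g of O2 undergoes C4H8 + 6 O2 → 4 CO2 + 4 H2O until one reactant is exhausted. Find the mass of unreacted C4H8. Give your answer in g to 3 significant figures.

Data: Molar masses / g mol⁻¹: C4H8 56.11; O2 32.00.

n(C4H8) = 1646 / 56.11 = 29.34 mol
n(O2) = 4650 / 32.00 = 145.3 mol
n/ν for C4H8 = 29.34/1 = 29.34
n/ν for O2 = 145.3/6 = 24.22
Smallest n/ν is O2 → limiting reagent.
C4H8 consumed = (1/6) × 145.3 = 24.22 mol
C4H8 remaining = 29.34 − 24.22 = 5.120 mol
mass = 5.120 × 56.11 = 287.3 g

287 g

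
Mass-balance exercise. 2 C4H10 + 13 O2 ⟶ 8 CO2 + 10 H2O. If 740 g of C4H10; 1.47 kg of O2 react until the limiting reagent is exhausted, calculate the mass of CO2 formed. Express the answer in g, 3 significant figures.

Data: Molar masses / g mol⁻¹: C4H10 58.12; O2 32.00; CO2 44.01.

1240 g

n(C4H10) = 740.0 / 58.12 = 12.73 mol
n(O2) = 1.470×1000 / 32.00 = 45.94 mol
n/ν for C4H10 = 12.73/2 = 6.365
n/ν for O2 = 45.94/13 = 3.534
Smallest n/ν is O2 → limiting reagent.
n(CO2) = (8/13) × 45.94 = 28.27 mol
mass = 28.27 × 44.01 = 1244 g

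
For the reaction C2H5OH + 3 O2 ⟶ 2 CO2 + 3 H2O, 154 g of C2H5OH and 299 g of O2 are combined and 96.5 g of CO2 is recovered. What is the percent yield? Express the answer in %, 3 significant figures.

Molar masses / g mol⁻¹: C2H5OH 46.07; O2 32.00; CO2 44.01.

n(C2H5OH) = 154.0 / 46.07 = 3.343 mol
n(O2) = 299.0 / 32.00 = 9.344 mol
n/ν for C2H5OH = 3.343/1 = 3.343
n/ν for O2 = 9.344/3 = 3.115
Smallest n/ν is O2 → limiting reagent.
theoretical n(CO2) = (2/3) × 9.344 = 6.229 mol → 274.1 g
% yield = 96.5 / 274.1 × 100 = 35.21 %

35.2 %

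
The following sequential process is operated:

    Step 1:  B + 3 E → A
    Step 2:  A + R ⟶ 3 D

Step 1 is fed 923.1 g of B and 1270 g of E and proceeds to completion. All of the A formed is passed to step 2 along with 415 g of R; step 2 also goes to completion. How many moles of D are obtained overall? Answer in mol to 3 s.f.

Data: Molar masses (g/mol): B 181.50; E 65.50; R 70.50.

15.3 mol

Step 1:
n(B) = 923.1 / 181.50 = 5.086 mol
n(E) = 1270 / 65.50 = 19.39 mol
n/ν → B: 5.086, E: 6.463; B is limiting.
n(A) produced = (1/1) × 5.086 = 5.086 mol
Step 2:
n(A) available = 5.086 mol
n(R) = 415.0 / 70.50 = 5.887 mol
n/ν → A: 5.086, R: 5.887; A is limiting.
n(D) = (3/1) × 5.086 = 15.26 mol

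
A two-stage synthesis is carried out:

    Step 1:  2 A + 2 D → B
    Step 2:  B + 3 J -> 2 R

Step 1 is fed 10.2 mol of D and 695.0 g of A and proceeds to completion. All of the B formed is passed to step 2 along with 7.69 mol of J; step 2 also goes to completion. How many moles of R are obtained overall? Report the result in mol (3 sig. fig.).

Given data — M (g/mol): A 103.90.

5.13 mol

Step 1:
n(D) = 10.20 mol
n(A) = 695.0 / 103.90 = 6.689 mol
n/ν → D: 5.100, A: 3.345; A is limiting.
n(B) produced = (1/2) × 6.689 = 3.345 mol
Step 2:
n(B) available = 3.345 mol
n(J) = 7.690 mol
n/ν → B: 3.345, J: 2.563; J is limiting.
n(R) = (2/3) × 7.690 = 5.127 mol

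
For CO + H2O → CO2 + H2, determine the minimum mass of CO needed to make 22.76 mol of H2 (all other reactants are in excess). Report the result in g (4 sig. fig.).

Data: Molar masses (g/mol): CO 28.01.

n(H2) = 22.76 mol
n(CO) = (1/1) × 22.76 = 22.76 mol
mass = 22.76 × 28.01 = 637.5 g

637.5 g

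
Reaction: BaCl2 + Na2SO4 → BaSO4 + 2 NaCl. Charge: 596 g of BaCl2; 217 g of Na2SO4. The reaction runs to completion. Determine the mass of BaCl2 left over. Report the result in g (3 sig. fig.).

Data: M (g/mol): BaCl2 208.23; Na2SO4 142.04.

n(BaCl2) = 596.0 / 208.23 = 2.862 mol
n(Na2SO4) = 217.0 / 142.04 = 1.528 mol
n/ν for BaCl2 = 2.862/1 = 2.862
n/ν for Na2SO4 = 1.528/1 = 1.528
Smallest n/ν is Na2SO4 → limiting reagent.
BaCl2 consumed = (1/1) × 1.528 = 1.528 mol
BaCl2 remaining = 2.862 − 1.528 = 1.334 mol
mass = 1.334 × 208.23 = 277.8 g

278 g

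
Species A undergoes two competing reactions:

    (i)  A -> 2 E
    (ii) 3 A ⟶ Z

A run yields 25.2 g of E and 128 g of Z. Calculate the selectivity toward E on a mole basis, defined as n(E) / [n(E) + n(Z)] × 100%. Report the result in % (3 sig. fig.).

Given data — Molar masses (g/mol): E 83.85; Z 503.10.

54.2 %

n(E) = 25.2 / 83.85 = 0.3005 mol
n(Z) = 128 / 503.10 = 0.2544 mol
selectivity = 0.3005/(0.3005+0.2544) × 100 = 54.15 %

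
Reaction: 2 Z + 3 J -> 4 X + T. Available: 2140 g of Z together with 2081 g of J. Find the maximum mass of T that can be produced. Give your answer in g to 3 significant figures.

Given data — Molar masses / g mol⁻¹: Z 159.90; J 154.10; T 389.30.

1750 g

n(Z) = 2140 / 159.90 = 13.38 mol
n(J) = 2081 / 154.10 = 13.50 mol
n/ν for Z = 13.38/2 = 6.690
n/ν for J = 13.50/3 = 4.500
Smallest n/ν is J → limiting reagent.
n(T) = (1/3) × 13.50 = 4.500 mol
mass = 4.500 × 389.30 = 1752 g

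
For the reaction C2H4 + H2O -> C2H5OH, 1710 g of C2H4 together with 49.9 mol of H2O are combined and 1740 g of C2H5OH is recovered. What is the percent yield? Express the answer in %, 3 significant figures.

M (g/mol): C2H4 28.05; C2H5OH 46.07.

75.7 %

n(C2H4) = 1710 / 28.05 = 60.96 mol
n(H2O) = 49.90 mol
n/ν → C2H4: 60.96, H2O: 49.90; H2O is limiting.
theoretical n(C2H5OH) = (1/1) × 49.90 = 49.90 mol → 2299 g
% yield = 1740 / 2299 × 100 = 75.69 %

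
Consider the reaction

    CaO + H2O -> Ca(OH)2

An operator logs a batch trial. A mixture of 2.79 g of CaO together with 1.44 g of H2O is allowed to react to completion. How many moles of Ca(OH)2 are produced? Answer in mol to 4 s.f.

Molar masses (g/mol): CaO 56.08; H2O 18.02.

n(CaO) = 2.790 / 56.08 = 0.04975 mol
n(H2O) = 1.440 / 18.02 = 0.07991 mol
n/ν for CaO = 0.04975/1 = 0.04975
n/ν for H2O = 0.07991/1 = 0.07991
Smallest n/ν is CaO → limiting reagent.
n(Ca(OH)2) = (1/1) × 0.04975 = 0.04975 mol

0.04975 mol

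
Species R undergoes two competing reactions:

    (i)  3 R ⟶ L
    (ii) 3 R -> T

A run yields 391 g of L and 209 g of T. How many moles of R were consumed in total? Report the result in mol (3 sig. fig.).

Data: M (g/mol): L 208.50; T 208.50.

8.63 mol

n(L) = 391 / 208.50 = 1.875 mol
n(T) = 209 / 208.50 = 1.002 mol
n(R) via (i) = (3/1)×1.875 = 5.625 mol
n(R) via (ii) = (3/1)×1.002 = 3.006 mol
total n(R) = 5.625 + 3.006 = 8.631 mol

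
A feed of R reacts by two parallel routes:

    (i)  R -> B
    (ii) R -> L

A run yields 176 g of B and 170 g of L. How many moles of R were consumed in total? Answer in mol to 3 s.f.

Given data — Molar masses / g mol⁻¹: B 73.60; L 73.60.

n(B) = 176 / 73.60 = 2.391 mol
n(L) = 170 / 73.60 = 2.310 mol
n(R) via (i) = (1/1)×2.391 = 2.391 mol
n(R) via (ii) = (1/1)×2.310 = 2.310 mol
total n(R) = 2.391 + 2.310 = 4.701 mol

4.70 mol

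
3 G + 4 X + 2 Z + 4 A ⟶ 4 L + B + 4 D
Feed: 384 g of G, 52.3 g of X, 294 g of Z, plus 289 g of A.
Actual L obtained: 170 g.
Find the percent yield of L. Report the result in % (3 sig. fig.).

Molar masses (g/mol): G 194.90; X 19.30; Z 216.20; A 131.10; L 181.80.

n(G) = 384.0 / 194.90 = 1.970 mol
n(X) = 52.30 / 19.30 = 2.710 mol
n(Z) = 294.0 / 216.20 = 1.360 mol
n(A) = 289.0 / 131.10 = 2.204 mol
n/ν → G: 0.6567, X: 0.6775, Z: 0.6800, A: 0.5510; A is limiting.
theoretical n(L) = (4/4) × 2.204 = 2.204 mol → 400.7 g
% yield = 170 / 400.7 × 100 = 42.43 %

42.4 %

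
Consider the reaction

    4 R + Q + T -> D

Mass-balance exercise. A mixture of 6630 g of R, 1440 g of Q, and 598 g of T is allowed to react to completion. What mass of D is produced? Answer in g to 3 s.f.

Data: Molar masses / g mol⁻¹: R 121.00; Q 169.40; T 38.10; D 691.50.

5880 g

n(R) = 6630 / 121.00 = 54.79 mol
n(Q) = 1440 / 169.40 = 8.501 mol
n(T) = 598.0 / 38.10 = 15.70 mol
n/ν for R = 54.79/4 = 13.70
n/ν for Q = 8.501/1 = 8.501
n/ν for T = 15.70/1 = 15.70
Smallest n/ν is Q → limiting reagent.
n(D) = (1/1) × 8.501 = 8.501 mol
mass = 8.501 × 691.50 = 5878 g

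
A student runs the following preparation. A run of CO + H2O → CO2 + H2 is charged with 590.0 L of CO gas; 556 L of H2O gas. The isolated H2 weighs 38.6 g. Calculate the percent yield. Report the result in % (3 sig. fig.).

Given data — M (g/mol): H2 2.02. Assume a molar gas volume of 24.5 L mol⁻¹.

84.2 %

n(CO) = 590.0 / 24.5 = 24.08 mol
n(H2O) = 556.0 / 24.5 = 22.69 mol
n/ν → CO: 24.08, H2O: 22.69; H2O is limiting.
theoretical n(H2) = (1/1) × 22.69 = 22.69 mol → 45.83 g
% yield = 38.6 / 45.83 × 100 = 84.22 %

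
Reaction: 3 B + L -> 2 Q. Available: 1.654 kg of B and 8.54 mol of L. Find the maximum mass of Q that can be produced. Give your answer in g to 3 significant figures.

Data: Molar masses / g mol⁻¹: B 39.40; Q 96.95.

n(B) = 1.654×1000 / 39.40 = 41.98 mol
n(L) = 8.540 mol
n/ν for B = 41.98/3 = 13.99
n/ν for L = 8.540/1 = 8.540
Smallest n/ν is L → limiting reagent.
n(Q) = (2/1) × 8.540 = 17.08 mol
mass = 17.08 × 96.95 = 1656 g

1660 g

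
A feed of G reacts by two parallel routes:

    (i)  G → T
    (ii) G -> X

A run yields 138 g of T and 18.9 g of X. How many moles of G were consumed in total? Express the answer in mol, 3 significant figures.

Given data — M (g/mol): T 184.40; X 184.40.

n(T) = 138 / 184.40 = 0.7484 mol
n(X) = 18.9 / 184.40 = 0.1025 mol
n(G) via (i) = (1/1)×0.7484 = 0.7484 mol
n(G) via (ii) = (1/1)×0.1025 = 0.1025 mol
total n(G) = 0.7484 + 0.1025 = 0.8509 mol

0.851 mol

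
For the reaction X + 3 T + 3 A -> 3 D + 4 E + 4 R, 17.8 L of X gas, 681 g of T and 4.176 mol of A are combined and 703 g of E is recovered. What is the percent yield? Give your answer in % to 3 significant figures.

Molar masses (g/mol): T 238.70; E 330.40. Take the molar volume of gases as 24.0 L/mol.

71.7 %

n(X) = 17.80 / 24.0 = 0.7417 mol
n(T) = 681.0 / 238.70 = 2.853 mol
n(A) = 4.176 mol
n/ν for X = 0.7417/1 = 0.7417
n/ν for T = 2.853/3 = 0.9510
n/ν for A = 4.176/3 = 1.392
Smallest n/ν is X → limiting reagent.
theoretical n(E) = (4/1) × 0.7417 = 2.967 mol → 980.3 g
% yield = 703 / 980.3 × 100 = 71.71 %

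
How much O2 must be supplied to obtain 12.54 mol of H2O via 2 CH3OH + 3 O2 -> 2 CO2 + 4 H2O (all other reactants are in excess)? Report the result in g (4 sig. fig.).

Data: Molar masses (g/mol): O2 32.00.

n(H2O) = 12.54 mol
n(O2) = (3/4) × 12.54 = 9.405 mol
mass = 9.405 × 32.00 = 301.0 g

301.0 g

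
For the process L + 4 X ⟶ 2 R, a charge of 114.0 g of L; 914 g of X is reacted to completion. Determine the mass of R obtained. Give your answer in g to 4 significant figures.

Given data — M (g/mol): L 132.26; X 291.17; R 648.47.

n(L) = 114.0 / 132.26 = 0.8619 mol
n(X) = 914.0 / 291.17 = 3.139 mol
n/ν for L = 0.8619/1 = 0.8619
n/ν for X = 3.139/4 = 0.7848
Smallest n/ν is X → limiting reagent.
n(R) = (2/4) × 3.139 = 1.570 mol
mass = 1.570 × 648.47 = 1018 g

1018 g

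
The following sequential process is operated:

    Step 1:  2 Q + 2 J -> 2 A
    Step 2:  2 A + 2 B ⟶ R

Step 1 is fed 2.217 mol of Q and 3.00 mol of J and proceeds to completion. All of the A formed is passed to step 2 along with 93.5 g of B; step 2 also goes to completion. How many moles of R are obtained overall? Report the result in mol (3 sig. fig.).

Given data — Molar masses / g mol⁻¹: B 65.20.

Step 1:
n(Q) = 2.217 mol
n(J) = 3.000 mol
n/ν for Q = 2.217/2 = 1.109
n/ν for J = 3.000/2 = 1.500
Smallest n/ν is Q → limiting reagent.
n(A) produced = (2/2) × 2.217 = 2.217 mol
Step 2:
n(A) available = 2.217 mol
n(B) = 93.50 / 65.20 = 1.434 mol
n/ν for A = 2.217/2 = 1.109
n/ν for B = 1.434/2 = 0.7170
Smallest n/ν is B → limiting reagent.
n(R) = (1/2) × 1.434 = 0.7170 mol

0.717 mol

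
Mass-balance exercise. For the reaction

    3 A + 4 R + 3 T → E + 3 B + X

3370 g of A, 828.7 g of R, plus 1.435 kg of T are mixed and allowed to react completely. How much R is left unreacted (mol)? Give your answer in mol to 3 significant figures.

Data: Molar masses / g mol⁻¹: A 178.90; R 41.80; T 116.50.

3.40 mol

n(A) = 3370 / 178.90 = 18.84 mol
n(R) = 828.7 / 41.80 = 19.83 mol
n(T) = 1.435×1000 / 116.50 = 12.32 mol
n/ν for A = 18.84/3 = 6.280
n/ν for R = 19.83/4 = 4.958
n/ν for T = 12.32/3 = 4.107
Smallest n/ν is T → limiting reagent.
R consumed = (4/3) × 12.32 = 16.43 mol
R remaining = 19.83 − 16.43 = 3.400 mol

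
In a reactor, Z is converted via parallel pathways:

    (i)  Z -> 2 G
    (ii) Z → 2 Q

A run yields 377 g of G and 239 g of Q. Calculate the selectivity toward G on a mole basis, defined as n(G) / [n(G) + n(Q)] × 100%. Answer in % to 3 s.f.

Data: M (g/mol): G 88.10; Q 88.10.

n(G) = 377 / 88.10 = 4.279 mol
n(Q) = 239 / 88.10 = 2.713 mol
selectivity = 4.279/(4.279+2.713) × 100 = 61.20 %

61.2 %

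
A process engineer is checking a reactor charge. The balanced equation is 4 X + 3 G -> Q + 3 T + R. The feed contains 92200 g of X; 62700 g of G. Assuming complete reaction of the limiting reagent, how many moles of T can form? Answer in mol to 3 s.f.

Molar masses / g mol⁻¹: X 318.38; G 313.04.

n(X) = 92200 / 318.38 = 289.6 mol
n(G) = 62700 / 313.04 = 200.3 mol
n/ν for X = 289.6/4 = 72.40
n/ν for G = 200.3/3 = 66.77
Smallest n/ν is G → limiting reagent.
n(T) = (3/3) × 200.3 = 200.3 mol

200 mol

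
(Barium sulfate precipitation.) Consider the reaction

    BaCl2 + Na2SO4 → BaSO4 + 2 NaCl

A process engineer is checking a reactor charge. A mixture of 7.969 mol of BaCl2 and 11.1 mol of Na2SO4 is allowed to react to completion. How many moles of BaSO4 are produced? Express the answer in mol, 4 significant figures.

7.969 mol

n(BaCl2) = 7.969 mol
n(Na2SO4) = 11.10 mol
n/ν for BaCl2 = 7.969/1 = 7.969
n/ν for Na2SO4 = 11.10/1 = 11.10
Smallest n/ν is BaCl2 → limiting reagent.
n(BaSO4) = (1/1) × 7.969 = 7.969 mol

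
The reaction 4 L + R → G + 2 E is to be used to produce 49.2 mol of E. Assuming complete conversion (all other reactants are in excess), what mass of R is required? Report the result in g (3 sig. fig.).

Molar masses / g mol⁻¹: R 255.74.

6290 g

n(E) = 49.20 mol
n(R) = (1/2) × 49.20 = 24.60 mol
mass = 24.60 × 255.74 = 6291 g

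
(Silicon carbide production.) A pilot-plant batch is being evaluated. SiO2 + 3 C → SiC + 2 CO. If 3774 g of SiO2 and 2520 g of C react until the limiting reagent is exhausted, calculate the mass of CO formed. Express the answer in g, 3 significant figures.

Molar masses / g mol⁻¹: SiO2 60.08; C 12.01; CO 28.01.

n(SiO2) = 3774 / 60.08 = 62.82 mol
n(C) = 2520 / 12.01 = 209.8 mol
n/ν → SiO2: 62.82, C: 69.93; SiO2 is limiting.
n(CO) = (2/1) × 62.82 = 125.6 mol
mass = 125.6 × 28.01 = 3518 g

3520 g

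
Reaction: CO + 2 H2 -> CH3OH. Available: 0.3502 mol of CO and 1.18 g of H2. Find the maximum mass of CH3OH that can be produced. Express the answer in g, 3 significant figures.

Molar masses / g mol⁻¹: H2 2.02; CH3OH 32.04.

9.36 g

n(CO) = 0.3502 mol
n(H2) = 1.180 / 2.02 = 0.5842 mol
n/ν → CO: 0.3502, H2: 0.2921; H2 is limiting.
n(CH3OH) = (1/2) × 0.5842 = 0.2921 mol
mass = 0.2921 × 32.04 = 9.359 g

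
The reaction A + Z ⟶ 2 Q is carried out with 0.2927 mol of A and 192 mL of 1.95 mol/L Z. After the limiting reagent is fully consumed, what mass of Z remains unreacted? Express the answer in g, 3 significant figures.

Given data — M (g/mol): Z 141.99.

n(A) = 0.2927 mol
n(Z) = 1.95 × 192.0/1000 = 0.3744 mol
n/ν for A = 0.2927/1 = 0.2927
n/ν for Z = 0.3744/1 = 0.3744
Smallest n/ν is A → limiting reagent.
Z consumed = (1/1) × 0.2927 = 0.2927 mol
Z remaining = 0.3744 − 0.2927 = 0.08170 mol
mass = 0.08170 × 141.99 = 11.60 g

11.6 g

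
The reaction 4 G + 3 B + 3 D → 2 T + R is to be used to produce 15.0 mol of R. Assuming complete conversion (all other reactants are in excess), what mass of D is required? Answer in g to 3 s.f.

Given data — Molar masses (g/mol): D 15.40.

n(R) = 15.00 mol
n(D) = (3/1) × 15.00 = 45.00 mol
mass = 45.00 × 15.40 = 693.0 g

693 g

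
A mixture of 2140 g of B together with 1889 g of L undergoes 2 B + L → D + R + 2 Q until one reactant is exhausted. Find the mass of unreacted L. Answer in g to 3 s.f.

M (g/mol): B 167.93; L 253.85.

n(B) = 2140 / 167.93 = 12.74 mol
n(L) = 1889 / 253.85 = 7.441 mol
n/ν for B = 12.74/2 = 6.370
n/ν for L = 7.441/1 = 7.441
Smallest n/ν is B → limiting reagent.
L consumed = (1/2) × 12.74 = 6.370 mol
L remaining = 7.441 − 6.370 = 1.071 mol
mass = 1.071 × 253.85 = 271.9 g

272 g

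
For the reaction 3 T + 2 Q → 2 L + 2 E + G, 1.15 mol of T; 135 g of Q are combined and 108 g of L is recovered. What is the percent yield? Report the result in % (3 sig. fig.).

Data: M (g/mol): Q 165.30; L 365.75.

n(T) = 1.150 mol
n(Q) = 135.0 / 165.30 = 0.8167 mol
n/ν for T = 1.150/3 = 0.3833
n/ν for Q = 0.8167/2 = 0.4084
Smallest n/ν is T → limiting reagent.
theoretical n(L) = (2/3) × 1.150 = 0.7667 mol → 280.4 g
% yield = 108 / 280.4 × 100 = 38.52 %

38.5 %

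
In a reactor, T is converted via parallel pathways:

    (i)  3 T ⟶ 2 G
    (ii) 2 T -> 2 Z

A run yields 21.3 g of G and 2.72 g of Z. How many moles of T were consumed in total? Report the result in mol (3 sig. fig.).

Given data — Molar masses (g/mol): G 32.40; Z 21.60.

n(G) = 21.3 / 32.40 = 0.6574 mol
n(Z) = 2.72 / 21.60 = 0.1259 mol
n(T) via (i) = (3/2)×0.6574 = 0.9861 mol
n(T) via (ii) = (2/2)×0.1259 = 0.1259 mol
total n(T) = 0.9861 + 0.1259 = 1.112 mol

1.11 mol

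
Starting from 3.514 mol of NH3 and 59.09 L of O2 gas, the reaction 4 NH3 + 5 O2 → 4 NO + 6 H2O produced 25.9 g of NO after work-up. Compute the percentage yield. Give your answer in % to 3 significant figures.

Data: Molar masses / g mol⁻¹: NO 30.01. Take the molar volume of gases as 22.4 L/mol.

40.9 %

n(NH3) = 3.514 mol
n(O2) = 59.09 / 22.4 = 2.638 mol
n/ν for NH3 = 3.514/4 = 0.8785
n/ν for O2 = 2.638/5 = 0.5276
Smallest n/ν is O2 → limiting reagent.
theoretical n(NO) = (4/5) × 2.638 = 2.110 mol → 63.32 g
% yield = 25.9 / 63.32 × 100 = 40.90 %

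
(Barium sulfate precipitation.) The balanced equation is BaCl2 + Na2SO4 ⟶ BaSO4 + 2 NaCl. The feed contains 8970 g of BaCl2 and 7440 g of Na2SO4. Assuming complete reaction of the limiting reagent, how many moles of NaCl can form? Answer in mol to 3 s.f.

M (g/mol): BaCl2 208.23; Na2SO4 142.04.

86.2 mol

n(BaCl2) = 8970 / 208.23 = 43.08 mol
n(Na2SO4) = 7440 / 142.04 = 52.38 mol
n/ν for BaCl2 = 43.08/1 = 43.08
n/ν for Na2SO4 = 52.38/1 = 52.38
Smallest n/ν is BaCl2 → limiting reagent.
n(NaCl) = (2/1) × 43.08 = 86.16 mol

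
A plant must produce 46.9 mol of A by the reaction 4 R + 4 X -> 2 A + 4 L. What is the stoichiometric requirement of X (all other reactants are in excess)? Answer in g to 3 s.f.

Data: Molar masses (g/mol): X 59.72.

5600 g

n(A) = 46.90 mol
n(X) = (4/2) × 46.90 = 93.80 mol
mass = 93.80 × 59.72 = 5602 g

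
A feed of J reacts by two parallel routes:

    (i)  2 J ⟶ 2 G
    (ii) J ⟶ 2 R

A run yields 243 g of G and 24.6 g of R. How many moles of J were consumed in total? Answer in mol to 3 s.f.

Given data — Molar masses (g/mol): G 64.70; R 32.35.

4.14 mol

n(G) = 243 / 64.70 = 3.756 mol
n(R) = 24.6 / 32.35 = 0.7604 mol
n(J) via (i) = (2/2)×3.756 = 3.756 mol
n(J) via (ii) = (1/2)×0.7604 = 0.3802 mol
total n(J) = 3.756 + 0.3802 = 4.136 mol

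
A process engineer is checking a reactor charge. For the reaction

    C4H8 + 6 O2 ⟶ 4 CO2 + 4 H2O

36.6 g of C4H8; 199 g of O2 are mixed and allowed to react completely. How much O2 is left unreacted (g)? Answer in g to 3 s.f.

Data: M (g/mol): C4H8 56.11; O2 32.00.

73.8 g

n(C4H8) = 36.60 / 56.11 = 0.6523 mol
n(O2) = 199.0 / 32.00 = 6.219 mol
n/ν → C4H8: 0.6523, O2: 1.037; C4H8 is limiting.
O2 consumed = (6/1) × 0.6523 = 3.914 mol
O2 remaining = 6.219 − 3.914 = 2.305 mol
mass = 2.305 × 32.00 = 73.76 g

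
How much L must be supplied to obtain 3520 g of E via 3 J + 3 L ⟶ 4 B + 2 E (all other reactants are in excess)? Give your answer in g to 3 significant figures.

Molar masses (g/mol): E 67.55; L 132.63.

n(E) = 3520 / 67.55 = 52.11 mol
n(L) = (3/2) × 52.11 = 78.17 mol
mass = 78.17 × 132.63 = 10370 g

10400 g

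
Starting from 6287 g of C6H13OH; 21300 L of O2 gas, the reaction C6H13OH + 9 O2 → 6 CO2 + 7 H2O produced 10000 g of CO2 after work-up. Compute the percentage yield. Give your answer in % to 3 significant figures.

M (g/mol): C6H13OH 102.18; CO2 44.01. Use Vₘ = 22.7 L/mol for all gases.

61.5 %

n(C6H13OH) = 6287 / 102.18 = 61.53 mol
n(O2) = 21300 / 22.7 = 938.3 mol
n/ν for C6H13OH = 61.53/1 = 61.53
n/ν for O2 = 938.3/9 = 104.3
Smallest n/ν is C6H13OH → limiting reagent.
theoretical n(CO2) = (6/1) × 61.53 = 369.2 mol → 16250 g
% yield = 10000 / 16250 × 100 = 61.54 %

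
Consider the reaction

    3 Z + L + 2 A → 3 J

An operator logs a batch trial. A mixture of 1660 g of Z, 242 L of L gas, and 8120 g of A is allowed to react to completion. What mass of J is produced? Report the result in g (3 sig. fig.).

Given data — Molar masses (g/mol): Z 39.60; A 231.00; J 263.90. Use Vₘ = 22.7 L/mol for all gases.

n(Z) = 1660 / 39.60 = 41.92 mol
n(L) = 242.0 / 22.7 = 10.66 mol
n(A) = 8120 / 231.00 = 35.15 mol
n/ν for Z = 41.92/3 = 13.97
n/ν for L = 10.66/1 = 10.66
n/ν for A = 35.15/2 = 17.58
Smallest n/ν is L → limiting reagent.
n(J) = (3/1) × 10.66 = 31.98 mol
mass = 31.98 × 263.90 = 8440 g

8440 g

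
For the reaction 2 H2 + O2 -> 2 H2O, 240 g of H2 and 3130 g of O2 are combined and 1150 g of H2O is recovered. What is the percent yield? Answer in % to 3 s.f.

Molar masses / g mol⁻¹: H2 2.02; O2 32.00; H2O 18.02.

n(H2) = 240.0 / 2.02 = 118.8 mol
n(O2) = 3130 / 32.00 = 97.81 mol
n/ν for H2 = 118.8/2 = 59.40
n/ν for O2 = 97.81/1 = 97.81
Smallest n/ν is H2 → limiting reagent.
theoretical n(H2O) = (2/2) × 118.8 = 118.8 mol → 2141 g
% yield = 1150 / 2141 × 100 = 53.71 %

53.7 %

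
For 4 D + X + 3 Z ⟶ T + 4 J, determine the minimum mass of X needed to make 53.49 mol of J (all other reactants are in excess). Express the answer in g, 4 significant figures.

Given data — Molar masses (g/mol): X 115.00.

n(J) = 53.49 mol
n(X) = (1/4) × 53.49 = 13.37 mol
mass = 13.37 × 115.00 = 1538 g

1538 g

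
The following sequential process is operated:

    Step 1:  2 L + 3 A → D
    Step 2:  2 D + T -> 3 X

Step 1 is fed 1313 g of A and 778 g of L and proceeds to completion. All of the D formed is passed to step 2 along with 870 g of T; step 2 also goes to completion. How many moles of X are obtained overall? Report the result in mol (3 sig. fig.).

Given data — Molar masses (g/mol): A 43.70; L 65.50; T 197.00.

Step 1:
n(A) = 1313 / 43.70 = 30.05 mol
n(L) = 778.0 / 65.50 = 11.88 mol
n/ν → A: 10.02, L: 5.940; L is limiting.
n(D) produced = (1/2) × 11.88 = 5.940 mol
Step 2:
n(D) available = 5.940 mol
n(T) = 870.0 / 197.00 = 4.416 mol
n/ν → D: 2.970, T: 4.416; D is limiting.
n(X) = (3/2) × 5.940 = 8.910 mol

8.91 mol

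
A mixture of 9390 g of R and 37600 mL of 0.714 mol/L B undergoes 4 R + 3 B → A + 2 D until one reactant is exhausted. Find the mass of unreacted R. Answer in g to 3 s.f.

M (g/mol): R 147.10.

n(R) = 9390 / 147.10 = 63.83 mol
n(B) = 0.714 × 37600/1000 = 26.85 mol
n/ν for R = 63.83/4 = 15.96
n/ν for B = 26.85/3 = 8.950
Smallest n/ν is B → limiting reagent.
R consumed = (4/3) × 26.85 = 35.80 mol
R remaining = 63.83 − 35.80 = 28.03 mol
mass = 28.03 × 147.10 = 4123 g

4120 g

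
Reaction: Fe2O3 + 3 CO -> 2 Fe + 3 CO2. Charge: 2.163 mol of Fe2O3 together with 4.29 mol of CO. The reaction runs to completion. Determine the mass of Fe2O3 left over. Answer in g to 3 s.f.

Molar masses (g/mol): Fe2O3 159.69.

n(Fe2O3) = 2.163 mol
n(CO) = 4.290 mol
n/ν → Fe2O3: 2.163, CO: 1.430; CO is limiting.
Fe2O3 consumed = (1/3) × 4.290 = 1.430 mol
Fe2O3 remaining = 2.163 − 1.430 = 0.7330 mol
mass = 0.7330 × 159.69 = 117.1 g

117 g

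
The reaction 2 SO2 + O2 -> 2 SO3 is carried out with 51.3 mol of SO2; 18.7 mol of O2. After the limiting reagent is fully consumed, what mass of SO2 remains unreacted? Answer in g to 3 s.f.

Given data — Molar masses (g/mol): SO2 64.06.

n(SO2) = 51.30 mol
n(O2) = 18.70 mol
n/ν for SO2 = 51.30/2 = 25.65
n/ν for O2 = 18.70/1 = 18.70
Smallest n/ν is O2 → limiting reagent.
SO2 consumed = (2/1) × 18.70 = 37.40 mol
SO2 remaining = 51.30 − 37.40 = 13.90 mol
mass = 13.90 × 64.06 = 890.4 g

890 g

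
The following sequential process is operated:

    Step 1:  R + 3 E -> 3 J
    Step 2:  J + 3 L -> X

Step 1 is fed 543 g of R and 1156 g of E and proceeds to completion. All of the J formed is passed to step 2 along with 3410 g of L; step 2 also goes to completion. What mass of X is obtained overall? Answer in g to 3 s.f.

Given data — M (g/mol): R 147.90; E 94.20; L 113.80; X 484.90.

Step 1:
n(R) = 543.0 / 147.90 = 3.671 mol
n(E) = 1156 / 94.20 = 12.27 mol
n/ν for R = 3.671/1 = 3.671
n/ν for E = 12.27/3 = 4.090
Smallest n/ν is R → limiting reagent.
n(J) produced = (3/1) × 3.671 = 11.01 mol
Step 2:
n(J) available = 11.01 mol
n(L) = 3410 / 113.80 = 29.96 mol
n/ν for J = 11.01/1 = 11.01
n/ν for L = 29.96/3 = 9.987
Smallest n/ν is L → limiting reagent.
n(X) = (1/3) × 29.96 = 9.987 mol
mass = 9.987 × 484.90 = 4843 g

4840 g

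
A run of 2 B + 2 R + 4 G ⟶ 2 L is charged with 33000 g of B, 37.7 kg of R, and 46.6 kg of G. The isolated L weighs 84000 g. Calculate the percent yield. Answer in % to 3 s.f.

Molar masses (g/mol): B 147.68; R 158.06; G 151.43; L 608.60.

n(B) = 33000 / 147.68 = 223.5 mol
n(R) = 37.70×1000 / 158.06 = 238.5 mol
n(G) = 46.60×1000 / 151.43 = 307.7 mol
n/ν for B = 223.5/2 = 111.8
n/ν for R = 238.5/2 = 119.3
n/ν for G = 307.7/4 = 76.93
Smallest n/ν is G → limiting reagent.
theoretical n(L) = (2/4) × 307.7 = 153.9 mol → 93660 g
% yield = 84000 / 93660 × 100 = 89.69 %

89.7 %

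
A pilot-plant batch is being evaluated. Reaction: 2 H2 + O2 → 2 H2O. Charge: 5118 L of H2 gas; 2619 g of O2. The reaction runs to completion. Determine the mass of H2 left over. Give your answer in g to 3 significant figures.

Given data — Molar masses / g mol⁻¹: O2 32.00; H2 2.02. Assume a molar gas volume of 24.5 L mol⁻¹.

91.3 g

n(H2) = 5118 / 24.5 = 208.9 mol
n(O2) = 2619 / 32.00 = 81.84 mol
n/ν → H2: 104.5, O2: 81.84; O2 is limiting.
H2 consumed = (2/1) × 81.84 = 163.7 mol
H2 remaining = 208.9 − 163.7 = 45.20 mol
mass = 45.20 × 2.02 = 91.30 g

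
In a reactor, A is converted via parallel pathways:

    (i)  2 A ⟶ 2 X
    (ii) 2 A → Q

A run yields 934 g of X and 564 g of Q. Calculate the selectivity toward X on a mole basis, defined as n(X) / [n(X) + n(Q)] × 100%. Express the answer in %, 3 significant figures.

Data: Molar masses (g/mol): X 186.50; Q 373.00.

76.8 %

n(X) = 934 / 186.50 = 5.008 mol
n(Q) = 564 / 373.00 = 1.512 mol
selectivity = 5.008/(5.008+1.512) × 100 = 76.81 %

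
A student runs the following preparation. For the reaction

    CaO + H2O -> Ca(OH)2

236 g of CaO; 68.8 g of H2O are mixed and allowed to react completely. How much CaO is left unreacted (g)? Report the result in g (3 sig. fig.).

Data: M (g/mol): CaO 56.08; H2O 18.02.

21.9 g

n(CaO) = 236.0 / 56.08 = 4.208 mol
n(H2O) = 68.80 / 18.02 = 3.818 mol
n/ν for CaO = 4.208/1 = 4.208
n/ν for H2O = 3.818/1 = 3.818
Smallest n/ν is H2O → limiting reagent.
CaO consumed = (1/1) × 3.818 = 3.818 mol
CaO remaining = 4.208 − 3.818 = 0.3900 mol
mass = 0.3900 × 56.08 = 21.87 g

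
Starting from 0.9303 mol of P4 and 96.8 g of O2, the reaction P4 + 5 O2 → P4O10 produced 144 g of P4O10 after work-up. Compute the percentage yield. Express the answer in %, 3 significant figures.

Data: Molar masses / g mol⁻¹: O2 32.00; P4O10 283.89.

n(P4) = 0.9303 mol
n(O2) = 96.80 / 32.00 = 3.025 mol
n/ν for P4 = 0.9303/1 = 0.9303
n/ν for O2 = 3.025/5 = 0.6050
Smallest n/ν is O2 → limiting reagent.
theoretical n(P4O10) = (1/5) × 3.025 = 0.6050 mol → 171.8 g
% yield = 144 / 171.8 × 100 = 83.82 %

83.8 %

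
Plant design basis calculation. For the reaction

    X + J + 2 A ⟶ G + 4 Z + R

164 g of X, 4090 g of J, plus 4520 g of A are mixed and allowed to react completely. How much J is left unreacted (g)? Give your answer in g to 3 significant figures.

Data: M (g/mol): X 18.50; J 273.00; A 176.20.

1670 g

n(X) = 164.0 / 18.50 = 8.865 mol
n(J) = 4090 / 273.00 = 14.98 mol
n(A) = 4520 / 176.20 = 25.65 mol
n/ν for X = 8.865/1 = 8.865
n/ν for J = 14.98/1 = 14.98
n/ν for A = 25.65/2 = 12.83
Smallest n/ν is X → limiting reagent.
J consumed = (1/1) × 8.865 = 8.865 mol
J remaining = 14.98 − 8.865 = 6.115 mol
mass = 6.115 × 273.00 = 1669 g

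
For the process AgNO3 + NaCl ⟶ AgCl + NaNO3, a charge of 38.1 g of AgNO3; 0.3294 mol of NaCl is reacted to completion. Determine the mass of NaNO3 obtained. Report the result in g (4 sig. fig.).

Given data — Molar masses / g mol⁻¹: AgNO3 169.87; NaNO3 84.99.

n(AgNO3) = 38.10 / 169.87 = 0.2243 mol
n(NaCl) = 0.3294 mol
n/ν for AgNO3 = 0.2243/1 = 0.2243
n/ν for NaCl = 0.3294/1 = 0.3294
Smallest n/ν is AgNO3 → limiting reagent.
n(NaNO3) = (1/1) × 0.2243 = 0.2243 mol
mass = 0.2243 × 84.99 = 19.06 g

19.06 g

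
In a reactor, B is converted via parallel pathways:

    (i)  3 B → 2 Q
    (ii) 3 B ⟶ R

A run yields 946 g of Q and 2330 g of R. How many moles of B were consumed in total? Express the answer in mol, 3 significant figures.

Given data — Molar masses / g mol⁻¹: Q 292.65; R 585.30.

16.8 mol

n(Q) = 946 / 292.65 = 3.233 mol
n(R) = 2330 / 585.30 = 3.981 mol
n(B) via (i) = (3/2)×3.233 = 4.850 mol
n(B) via (ii) = (3/1)×3.981 = 11.94 mol
total n(B) = 4.850 + 11.94 = 16.79 mol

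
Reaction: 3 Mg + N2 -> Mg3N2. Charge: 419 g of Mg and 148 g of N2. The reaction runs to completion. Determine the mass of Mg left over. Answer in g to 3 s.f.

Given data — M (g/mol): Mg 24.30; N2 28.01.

n(Mg) = 419.0 / 24.30 = 17.24 mol
n(N2) = 148.0 / 28.01 = 5.284 mol
n/ν for Mg = 17.24/3 = 5.747
n/ν for N2 = 5.284/1 = 5.284
Smallest n/ν is N2 → limiting reagent.
Mg consumed = (3/1) × 5.284 = 15.85 mol
Mg remaining = 17.24 − 15.85 = 1.390 mol
mass = 1.390 × 24.30 = 33.78 g

33.8 g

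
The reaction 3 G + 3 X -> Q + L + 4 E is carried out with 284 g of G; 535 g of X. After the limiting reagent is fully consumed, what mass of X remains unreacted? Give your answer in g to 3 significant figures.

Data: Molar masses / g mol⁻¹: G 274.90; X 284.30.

241 g

n(G) = 284.0 / 274.90 = 1.033 mol
n(X) = 535.0 / 284.30 = 1.882 mol
n/ν for G = 1.033/3 = 0.3443
n/ν for X = 1.882/3 = 0.6273
Smallest n/ν is G → limiting reagent.
X consumed = (3/3) × 1.033 = 1.033 mol
X remaining = 1.882 − 1.033 = 0.8490 mol
mass = 0.8490 × 284.30 = 241.4 g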